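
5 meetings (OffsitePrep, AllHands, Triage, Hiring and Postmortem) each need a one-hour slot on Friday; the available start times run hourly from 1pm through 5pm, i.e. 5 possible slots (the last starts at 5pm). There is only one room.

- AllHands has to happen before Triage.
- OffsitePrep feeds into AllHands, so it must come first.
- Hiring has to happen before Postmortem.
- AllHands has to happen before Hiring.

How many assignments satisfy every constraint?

3

Enumerating: AllHands in 2pm, Hiring in 3pm, OffsitePrep in 1pm, Postmortem in 5pm, Triage in 4pm | AllHands=2pm; Hiring=3pm; OffsitePrep=1pm; Triage=5pm; Postmortem=4pm | Postmortem in 5pm; OffsitePrep in 1pm; Triage in 3pm; AllHands in 2pm; Hiring in 4pm.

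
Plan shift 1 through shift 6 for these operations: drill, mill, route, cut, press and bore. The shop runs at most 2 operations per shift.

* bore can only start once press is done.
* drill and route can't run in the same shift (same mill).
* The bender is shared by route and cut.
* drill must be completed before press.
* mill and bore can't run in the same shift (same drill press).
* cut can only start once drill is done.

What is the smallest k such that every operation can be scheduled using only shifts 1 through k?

The precedence chain requires at least 3 distinct shifts.
With at most 2 per shift and 6 operations, at least 3 shifts are needed.
3 works (last occupied shift: shift 3): for example mill=shift 1, press=shift 2, cut=shift 2, bore=shift 3, route=shift 3, drill=shift 1.

3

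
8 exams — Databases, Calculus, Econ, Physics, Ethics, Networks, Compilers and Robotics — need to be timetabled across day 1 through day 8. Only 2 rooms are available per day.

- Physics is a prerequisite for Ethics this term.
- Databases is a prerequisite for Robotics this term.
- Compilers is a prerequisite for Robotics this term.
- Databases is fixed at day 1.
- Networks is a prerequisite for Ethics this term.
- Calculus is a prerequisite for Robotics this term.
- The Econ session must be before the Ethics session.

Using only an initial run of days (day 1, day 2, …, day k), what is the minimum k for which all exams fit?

The precedence chain requires at least 2 distinct days.
With at most 2 per day and 8 exams, at least 4 days are needed.
4 works (last occupied day: day 4): for example Physics in day 2, Networks in day 3, Databases in day 1, Econ in day 2, Calculus in day 1, Compilers in day 3, Ethics in day 4, Robotics in day 4.

4 days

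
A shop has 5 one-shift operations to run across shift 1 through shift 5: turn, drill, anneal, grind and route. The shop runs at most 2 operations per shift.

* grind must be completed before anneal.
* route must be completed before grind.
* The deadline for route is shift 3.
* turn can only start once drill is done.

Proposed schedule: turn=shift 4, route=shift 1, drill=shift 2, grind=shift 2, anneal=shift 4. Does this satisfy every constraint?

Yes, all constraints hold

The deadline for route is shift 3 — holds.
The shop runs at most 2 operations per shift — holds.
grind must be completed before anneal — holds.
route must be completed before grind — holds.
turn can only start once drill is done — holds.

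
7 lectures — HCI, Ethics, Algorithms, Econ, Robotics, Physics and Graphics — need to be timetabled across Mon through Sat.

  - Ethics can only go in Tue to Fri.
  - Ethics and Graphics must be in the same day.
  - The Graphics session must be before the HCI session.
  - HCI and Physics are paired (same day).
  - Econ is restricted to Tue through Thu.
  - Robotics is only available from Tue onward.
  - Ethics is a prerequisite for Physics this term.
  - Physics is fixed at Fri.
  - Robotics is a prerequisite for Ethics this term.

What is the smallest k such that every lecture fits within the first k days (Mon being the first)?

5 days

The precedence chain requires at least 3 distinct days.
Physics can't be placed before Fri — that is day 5 counting from Mon — so the schedule must run through at least 5 days.
5 works (last occupied day: Fri): for example Algorithms -> Mon; Robotics -> Tue; Econ -> Tue; Graphics -> Wed; Physics -> Fri; HCI -> Fri; Ethics -> Wed.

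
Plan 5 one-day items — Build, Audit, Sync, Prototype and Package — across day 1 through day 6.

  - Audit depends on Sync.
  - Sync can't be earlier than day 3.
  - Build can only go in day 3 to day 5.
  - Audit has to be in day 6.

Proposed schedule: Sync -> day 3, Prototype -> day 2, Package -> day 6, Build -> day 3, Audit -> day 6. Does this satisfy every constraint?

Audit has to be in day 6 — holds.
Audit depends on Sync — holds.
Build can only go in day 3 to day 5 — holds.
Sync can't be earlier than day 3 — holds.

Yes, all constraints hold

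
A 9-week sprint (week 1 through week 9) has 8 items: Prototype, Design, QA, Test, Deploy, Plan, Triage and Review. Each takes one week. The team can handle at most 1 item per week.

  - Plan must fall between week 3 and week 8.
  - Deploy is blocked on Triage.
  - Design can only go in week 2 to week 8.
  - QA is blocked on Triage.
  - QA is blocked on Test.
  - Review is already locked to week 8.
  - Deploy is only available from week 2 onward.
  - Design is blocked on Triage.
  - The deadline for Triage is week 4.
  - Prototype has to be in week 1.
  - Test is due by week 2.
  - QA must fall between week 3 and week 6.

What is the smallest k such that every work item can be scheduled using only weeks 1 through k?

The precedence chain requires at least 2 distinct weeks.
With at most 1 per week and 8 work items, at least 8 weeks are needed.
Review can't be placed before week 8, so the schedule must run through at least week 8.
8 works (last occupied week: week 8): for example Deploy -> week 7; Test -> week 2; Design -> week 6; Prototype -> week 1; Plan -> week 5; Triage -> week 3; QA -> week 4; Review -> week 8.

8 weeks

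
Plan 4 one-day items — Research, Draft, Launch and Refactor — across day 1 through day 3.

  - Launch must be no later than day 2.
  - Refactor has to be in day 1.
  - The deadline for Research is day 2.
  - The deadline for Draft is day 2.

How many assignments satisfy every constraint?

8

Splitting on Research: it can be day 1 (4), day 2 (4). Listing each branch's schedules as (Draft, Launch, Refactor) by day number:
Research=day 1: (1,1,1) (1,2,1) (2,1,1) (2,2,1) — 4.
Research=day 2: (1,1,1) (1,2,1) (2,1,1) (2,2,1) — 4.
Summing: 4 + 4 = 8.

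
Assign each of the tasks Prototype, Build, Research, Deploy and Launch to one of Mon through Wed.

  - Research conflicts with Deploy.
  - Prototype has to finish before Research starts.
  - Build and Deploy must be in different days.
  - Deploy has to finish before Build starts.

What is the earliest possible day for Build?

Precedence pushes Build to at least Tue.
Build at Tue is achievable: Prototype in Mon; Build in Tue; Research in Tue; Launch in Mon; Deploy in Mon.

Tue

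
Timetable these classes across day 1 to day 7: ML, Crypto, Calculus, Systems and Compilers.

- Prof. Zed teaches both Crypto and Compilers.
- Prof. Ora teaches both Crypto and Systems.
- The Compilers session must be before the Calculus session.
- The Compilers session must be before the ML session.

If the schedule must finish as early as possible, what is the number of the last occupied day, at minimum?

The precedence chain requires at least 2 distinct days.
2 works (last occupied day: day 2): for example Systems -> day 1; Calculus -> day 2; ML -> day 2; Compilers -> day 1; Crypto -> day 2.

day 2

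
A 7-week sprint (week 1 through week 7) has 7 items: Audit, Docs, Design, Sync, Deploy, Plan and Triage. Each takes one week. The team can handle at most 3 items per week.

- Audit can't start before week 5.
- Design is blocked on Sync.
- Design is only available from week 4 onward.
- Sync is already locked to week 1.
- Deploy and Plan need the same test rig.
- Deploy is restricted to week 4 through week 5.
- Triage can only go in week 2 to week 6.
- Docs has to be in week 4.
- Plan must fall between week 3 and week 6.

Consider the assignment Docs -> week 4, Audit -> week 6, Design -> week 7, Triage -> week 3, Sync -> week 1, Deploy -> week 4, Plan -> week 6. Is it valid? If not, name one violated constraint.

Yes, all constraints hold

Plan must fall between week 3 and week 6 — holds.
Triage can only go in week 2 to week 6 — holds.
Audit can't start before week 5 — holds.
Design is blocked on Sync — holds.
Sync is already locked to week 1 — holds.
Docs has to be in week 4 — holds.
Deploy and Plan need the same test rig — holds.
The team can handle at most 3 items per week — holds.
Deploy is restricted to week 4 through week 5 — holds.
Design is only available from week 4 onward — holds.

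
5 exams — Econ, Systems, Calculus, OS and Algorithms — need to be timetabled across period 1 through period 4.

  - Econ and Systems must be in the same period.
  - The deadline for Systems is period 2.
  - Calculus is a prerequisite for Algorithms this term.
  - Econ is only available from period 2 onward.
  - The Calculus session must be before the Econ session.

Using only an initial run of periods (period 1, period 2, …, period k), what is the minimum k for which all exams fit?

The precedence chain requires at least 2 distinct periods.
2 works (last occupied period: period 2): for example Systems -> period 2; Calculus -> period 1; Algorithms -> period 2; OS -> period 1; Econ -> period 2.

2 periods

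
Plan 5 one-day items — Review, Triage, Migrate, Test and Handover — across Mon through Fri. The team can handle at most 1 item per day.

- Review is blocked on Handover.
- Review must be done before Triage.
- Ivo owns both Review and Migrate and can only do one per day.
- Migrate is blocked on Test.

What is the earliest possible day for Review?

Precedence pushes Review to at least Tue; downstream work caps Review at Thu.
Review at Tue is achievable: Test=Thu, Migrate=Fri, Handover=Mon, Triage=Wed, Review=Tue.

Tue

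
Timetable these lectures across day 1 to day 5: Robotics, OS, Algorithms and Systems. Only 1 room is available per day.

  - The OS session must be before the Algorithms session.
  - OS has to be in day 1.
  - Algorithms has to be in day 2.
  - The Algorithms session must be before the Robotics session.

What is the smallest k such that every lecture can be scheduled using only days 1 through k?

4

The precedence chain requires at least 3 distinct days.
With at most 1 per day and 4 lectures, at least 4 days are needed.
4 works (last occupied day: day 4): for example Robotics in day 3, Systems in day 4, OS in day 1, Algorithms in day 2.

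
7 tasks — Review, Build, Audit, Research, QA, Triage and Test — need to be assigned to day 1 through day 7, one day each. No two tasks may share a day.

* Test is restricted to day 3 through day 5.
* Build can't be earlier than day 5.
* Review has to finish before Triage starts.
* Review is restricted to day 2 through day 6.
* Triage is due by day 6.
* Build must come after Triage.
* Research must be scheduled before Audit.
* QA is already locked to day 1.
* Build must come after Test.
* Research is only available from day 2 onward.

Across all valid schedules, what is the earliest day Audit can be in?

day 3

Precedence pushes Audit to at least day 3.
Audit at day 3 is achievable: Build in day 7, Triage in day 6, Test in day 4, Review in day 5, Research in day 2, Audit in day 3, QA in day 1.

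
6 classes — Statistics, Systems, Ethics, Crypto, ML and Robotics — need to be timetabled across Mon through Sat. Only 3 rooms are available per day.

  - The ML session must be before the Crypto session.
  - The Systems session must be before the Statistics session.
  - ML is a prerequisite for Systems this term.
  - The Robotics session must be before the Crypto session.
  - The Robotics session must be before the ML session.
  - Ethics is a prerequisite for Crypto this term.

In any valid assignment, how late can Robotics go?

Wed

Downstream work caps Robotics at Wed.
Robotics at Wed is achievable: ML in Thu, Statistics in Sat, Crypto in Fri, Robotics in Wed, Ethics in Mon, Systems in Fri.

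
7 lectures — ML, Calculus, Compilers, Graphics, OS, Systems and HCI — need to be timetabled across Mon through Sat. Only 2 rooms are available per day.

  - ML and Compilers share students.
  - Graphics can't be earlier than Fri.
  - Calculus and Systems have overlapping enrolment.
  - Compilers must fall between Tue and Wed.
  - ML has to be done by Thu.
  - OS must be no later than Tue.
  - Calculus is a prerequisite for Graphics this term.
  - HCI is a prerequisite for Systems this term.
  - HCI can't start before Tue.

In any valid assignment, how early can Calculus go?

Mon

Downstream work caps Calculus at Fri.
Calculus at Mon is achievable: Graphics -> Fri, ML -> Wed, HCI -> Tue, OS -> Mon, Compilers -> Tue, Calculus -> Mon, Systems -> Wed.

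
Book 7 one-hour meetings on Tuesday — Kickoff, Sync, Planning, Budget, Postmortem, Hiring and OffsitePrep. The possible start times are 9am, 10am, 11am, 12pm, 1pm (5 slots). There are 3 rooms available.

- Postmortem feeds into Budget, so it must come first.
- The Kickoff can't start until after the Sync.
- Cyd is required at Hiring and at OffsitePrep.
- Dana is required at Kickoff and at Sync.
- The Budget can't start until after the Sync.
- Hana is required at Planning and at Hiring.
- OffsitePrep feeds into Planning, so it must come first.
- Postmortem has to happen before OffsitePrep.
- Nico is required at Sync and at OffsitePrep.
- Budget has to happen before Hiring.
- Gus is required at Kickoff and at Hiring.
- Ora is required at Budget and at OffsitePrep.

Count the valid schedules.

39

Splitting on Kickoff: it can be 10am (11), 11am (12), 12pm (12), 1pm (4). Listing each branch's schedules as (Sync, Planning, Budget, Postmortem, Hiring, OffsitePrep):
Kickoff=10am: (9am,11am,11am,9am,12pm,10am) (9am,11am,11am,9am,1pm,10am) (9am,11am,12pm,9am,1pm,10am) (9am,12pm,10am,9am,1pm,11am) (9am,12pm,11am,9am,1pm,10am) (9am,12pm,12pm,9am,1pm,10am) (9am,12pm,12pm,9am,1pm,11am) (9am,12pm,12pm,10am,1pm,11am) (9am,1pm,10am,9am,11am,12pm) (9am,1pm,10am,9am,12pm,11am) (9am,1pm,11am,9am,12pm,10am) — 11.
Kickoff=11am: (9am,11am,11am,9am,12pm,10am) (9am,11am,11am,9am,1pm,10am) (9am,11am,12pm,9am,1pm,10am) (9am,12pm,10am,9am,1pm,11am) (9am,12pm,11am,9am,1pm,10am) (9am,12pm,12pm,9am,1pm,10am) (9am,12pm,12pm,9am,1pm,11am) (9am,12pm,12pm,10am,1pm,11am) (9am,1pm,10am,9am,12pm,11am) (9am,1pm,11am,9am,12pm,10am) (10am,12pm,12pm,9am,1pm,11am) (10am,12pm,12pm,10am,1pm,11am) — 12.
Kickoff=12pm: (9am,11am,11am,9am,1pm,10am) (9am,11am,12pm,9am,1pm,10am) (9am,12pm,10am,9am,1pm,11am) (9am,12pm,11am,9am,1pm,10am) (9am,12pm,12pm,9am,1pm,10am) (9am,12pm,12pm,9am,1pm,11am) (9am,12pm,12pm,10am,1pm,11am) (9am,1pm,10am,9am,11am,12pm) (10am,12pm,12pm,9am,1pm,11am) (10am,12pm,12pm,10am,1pm,11am) (11am,11am,12pm,9am,1pm,10am) (11am,12pm,12pm,9am,1pm,10am) — 12.
Kickoff=1pm: (9am,11am,11am,9am,12pm,10am) (9am,1pm,10am,9am,11am,12pm) (9am,1pm,10am,9am,12pm,11am) (9am,1pm,11am,9am,12pm,10am) — 4.
Summing: 11 + 12 + 12 + 4 = 39.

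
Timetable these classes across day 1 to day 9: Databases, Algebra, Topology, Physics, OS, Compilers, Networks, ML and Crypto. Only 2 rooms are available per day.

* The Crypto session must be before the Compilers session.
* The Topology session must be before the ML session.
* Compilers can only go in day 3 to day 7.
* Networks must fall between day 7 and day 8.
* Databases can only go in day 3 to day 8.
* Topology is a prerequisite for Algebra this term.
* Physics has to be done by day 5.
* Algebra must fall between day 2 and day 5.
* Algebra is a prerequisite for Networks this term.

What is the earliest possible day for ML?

day 2

Precedence pushes ML to at least day 2.
ML at day 2 is achievable: Crypto in day 1; ML in day 2; Topology in day 1; OS in day 4; Algebra in day 2; Physics in day 3; Databases in day 4; Networks in day 7; Compilers in day 3.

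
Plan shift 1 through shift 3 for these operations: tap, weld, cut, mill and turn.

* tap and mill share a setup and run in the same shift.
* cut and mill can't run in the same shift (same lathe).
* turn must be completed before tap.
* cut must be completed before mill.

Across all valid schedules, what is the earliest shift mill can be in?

Precedence pushes mill to at least shift 2.
mill at shift 2 is achievable: turn -> shift 1; cut -> shift 1; tap -> shift 2; mill -> shift 2; weld -> shift 1.

shift 2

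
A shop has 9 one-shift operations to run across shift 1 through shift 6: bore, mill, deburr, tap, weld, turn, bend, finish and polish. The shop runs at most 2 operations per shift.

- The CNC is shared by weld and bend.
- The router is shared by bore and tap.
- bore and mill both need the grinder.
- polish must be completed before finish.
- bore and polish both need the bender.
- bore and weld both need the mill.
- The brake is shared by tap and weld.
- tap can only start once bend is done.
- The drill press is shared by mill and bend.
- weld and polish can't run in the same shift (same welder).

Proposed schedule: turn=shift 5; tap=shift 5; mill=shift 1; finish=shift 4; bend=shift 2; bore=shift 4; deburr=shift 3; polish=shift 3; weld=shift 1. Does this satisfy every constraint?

The drill press is shared by mill and bend — holds.
The CNC is shared by weld and bend — holds.
bore and polish both need the bender — holds.
weld and polish can't run in the same shift (same welder) — holds.
bore and mill both need the grinder — holds.
The shop runs at most 2 operations per shift — holds.
polish must be completed before finish — holds.
bore and weld both need the mill — holds.
The router is shared by bore and tap — holds.
tap can only start once bend is done — holds.
The brake is shared by tap and weld — holds.

Valid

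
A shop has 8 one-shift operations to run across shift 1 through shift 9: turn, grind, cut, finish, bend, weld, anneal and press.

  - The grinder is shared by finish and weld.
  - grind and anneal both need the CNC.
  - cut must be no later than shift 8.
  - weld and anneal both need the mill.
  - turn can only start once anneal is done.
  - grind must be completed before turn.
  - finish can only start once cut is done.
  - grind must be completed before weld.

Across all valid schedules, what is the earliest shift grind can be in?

shift 1

Downstream work caps grind at shift 8.
grind at shift 1 is achievable: finish -> shift 2, press -> shift 1, weld -> shift 3, turn -> shift 3, grind -> shift 1, anneal -> shift 2, bend -> shift 1, cut -> shift 1.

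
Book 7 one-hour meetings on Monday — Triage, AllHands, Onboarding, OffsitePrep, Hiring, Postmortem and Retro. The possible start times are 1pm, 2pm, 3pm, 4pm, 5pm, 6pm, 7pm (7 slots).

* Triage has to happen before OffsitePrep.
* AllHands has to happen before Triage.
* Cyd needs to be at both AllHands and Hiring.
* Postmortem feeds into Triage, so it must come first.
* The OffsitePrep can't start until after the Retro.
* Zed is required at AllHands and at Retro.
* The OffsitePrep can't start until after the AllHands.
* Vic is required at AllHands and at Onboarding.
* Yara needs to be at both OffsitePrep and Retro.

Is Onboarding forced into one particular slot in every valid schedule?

No

Onboarding can be 1pm (e.g. Hiring in 1pm; Retro in 1pm; OffsitePrep in 4pm; AllHands in 2pm; Postmortem in 1pm; Onboarding in 1pm; Triage in 3pm) or 2pm (e.g. Onboarding in 2pm; Retro in 2pm; Triage in 2pm; Hiring in 2pm; Postmortem in 1pm; AllHands in 1pm; OffsitePrep in 3pm).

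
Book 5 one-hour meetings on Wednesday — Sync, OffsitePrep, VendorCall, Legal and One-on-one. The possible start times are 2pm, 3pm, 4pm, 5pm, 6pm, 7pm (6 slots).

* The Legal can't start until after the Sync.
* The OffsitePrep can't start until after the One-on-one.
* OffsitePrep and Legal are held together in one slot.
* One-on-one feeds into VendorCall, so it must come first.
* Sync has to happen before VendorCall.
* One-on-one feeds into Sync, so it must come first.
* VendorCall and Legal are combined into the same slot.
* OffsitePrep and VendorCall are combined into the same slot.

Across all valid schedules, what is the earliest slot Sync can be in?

Precedence pushes Sync to at least 3pm; downstream work caps Sync at 6pm.
Sync at 3pm is achievable: VendorCall=4pm, Legal=4pm, Sync=3pm, One-on-one=2pm, OffsitePrep=4pm.

3pm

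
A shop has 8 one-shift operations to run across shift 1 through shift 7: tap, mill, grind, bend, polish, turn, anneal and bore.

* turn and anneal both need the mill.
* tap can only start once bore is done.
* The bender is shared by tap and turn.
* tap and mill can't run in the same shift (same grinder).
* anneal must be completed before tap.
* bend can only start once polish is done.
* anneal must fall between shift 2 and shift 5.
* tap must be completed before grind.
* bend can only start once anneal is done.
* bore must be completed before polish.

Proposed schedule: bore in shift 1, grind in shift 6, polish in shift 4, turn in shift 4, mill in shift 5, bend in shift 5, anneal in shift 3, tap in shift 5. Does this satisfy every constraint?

No — it violates: tap and mill can't run in the same shift (same grinder)

anneal must be completed before tap — holds.
bore must be completed before polish — holds.
tap can only start once bore is done — holds.
The bender is shared by tap and turn — holds.
bend can only start once polish is done — holds.
turn and anneal both need the mill — holds.
tap must be completed before grind — holds.
bend can only start once anneal is done — holds.
anneal must fall between shift 2 and shift 5 — holds.
tap and mill can't run in the same shift (same grinder) — violated.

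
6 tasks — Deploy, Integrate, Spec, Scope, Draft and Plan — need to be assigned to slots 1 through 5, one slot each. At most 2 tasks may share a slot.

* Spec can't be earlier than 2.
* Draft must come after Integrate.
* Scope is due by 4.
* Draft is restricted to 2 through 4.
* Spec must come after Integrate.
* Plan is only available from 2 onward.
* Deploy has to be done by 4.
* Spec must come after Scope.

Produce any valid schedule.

Spec=2; Plan=3; Scope=1; Draft=2; Deploy=3; Integrate=1

Checking: Integrate(1) before Draft(2); Integrate(1) before Spec(2); Scope(1) before Spec(2); Draft=2 in [2,4]; Scope=1 in [1,4]; Deploy=3 in [1,4]; Plan=3 in [2,5]; Spec=2 in [2,5]; max 2 per slot (cap 2).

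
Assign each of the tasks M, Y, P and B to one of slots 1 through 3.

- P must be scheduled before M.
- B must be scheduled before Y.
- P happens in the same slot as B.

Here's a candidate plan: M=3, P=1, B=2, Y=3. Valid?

P must be scheduled before M — holds.
B must be scheduled before Y — holds.
P happens in the same slot as B — violated.

Invalid. P happens in the same slot as B.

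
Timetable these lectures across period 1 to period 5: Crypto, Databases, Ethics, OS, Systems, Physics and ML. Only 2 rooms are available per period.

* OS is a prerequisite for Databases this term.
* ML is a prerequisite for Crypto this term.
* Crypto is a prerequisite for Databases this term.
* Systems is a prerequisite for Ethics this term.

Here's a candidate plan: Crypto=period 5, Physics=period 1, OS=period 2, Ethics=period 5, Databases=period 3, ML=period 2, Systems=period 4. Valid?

No — it violates: Crypto is a prerequisite for Databases this term

Crypto is a prerequisite for Databases this term — violated.
Only 2 rooms are available per period — holds.
ML is a prerequisite for Crypto this term — holds.
Systems is a prerequisite for Ethics this term — holds.
OS is a prerequisite for Databases this term — holds.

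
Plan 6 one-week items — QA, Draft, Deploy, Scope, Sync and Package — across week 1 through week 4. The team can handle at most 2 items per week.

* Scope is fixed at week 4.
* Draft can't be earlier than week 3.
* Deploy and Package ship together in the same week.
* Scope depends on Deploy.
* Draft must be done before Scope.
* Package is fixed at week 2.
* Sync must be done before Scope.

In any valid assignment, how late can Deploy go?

Deploy must be in the same week as Package, which can't be before week 2, so Deploy is at least week 2; Deploy must be in the same week as Package, which can't be after week 2, so Deploy is at most week 2.
Deploy at week 2 is achievable: Package -> week 2; Scope -> week 4; Deploy -> week 2; Sync -> week 1; Draft -> week 3; QA -> week 1.

week 2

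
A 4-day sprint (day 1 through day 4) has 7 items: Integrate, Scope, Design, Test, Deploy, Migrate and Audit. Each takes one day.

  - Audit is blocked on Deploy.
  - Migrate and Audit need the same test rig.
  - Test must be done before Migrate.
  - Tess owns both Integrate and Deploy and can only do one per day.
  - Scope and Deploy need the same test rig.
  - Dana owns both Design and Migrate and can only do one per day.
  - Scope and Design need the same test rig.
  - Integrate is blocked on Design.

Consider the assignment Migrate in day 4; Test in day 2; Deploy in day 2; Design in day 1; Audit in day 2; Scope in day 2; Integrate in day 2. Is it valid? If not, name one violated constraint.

No. Tess owns both Integrate and Deploy and can only do one per day is not satisfied.

Tess owns both Integrate and Deploy and can only do one per day — violated.
Dana owns both Design and Migrate and can only do one per day — holds.
Scope and Design need the same test rig — holds.
Scope and Deploy need the same test rig — violated.
Test must be done before Migrate — holds.
Audit is blocked on Deploy — violated.
Migrate and Audit need the same test rig — holds.
Integrate is blocked on Design — holds.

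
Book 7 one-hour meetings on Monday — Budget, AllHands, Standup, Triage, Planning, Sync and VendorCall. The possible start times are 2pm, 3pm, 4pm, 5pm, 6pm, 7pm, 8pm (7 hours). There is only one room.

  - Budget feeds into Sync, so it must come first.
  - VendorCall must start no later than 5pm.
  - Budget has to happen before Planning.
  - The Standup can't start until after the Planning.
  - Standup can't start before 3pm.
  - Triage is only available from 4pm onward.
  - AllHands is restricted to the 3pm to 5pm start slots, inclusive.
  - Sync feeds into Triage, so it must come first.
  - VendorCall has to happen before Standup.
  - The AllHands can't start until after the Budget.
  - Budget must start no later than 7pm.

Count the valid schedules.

48

Splitting on Budget: it can be 2pm (36), 3pm (12). Listing each branch's schedules as (AllHands, Standup, Triage, Planning, Sync, VendorCall):
Budget=2pm: (3pm,6pm,8pm,4pm,7pm,5pm) (3pm,6pm,8pm,5pm,7pm,4pm) (3pm,7pm,8pm,4pm,6pm,5pm) (3pm,7pm,8pm,5pm,6pm,4pm) (3pm,7pm,8pm,6pm,4pm,5pm) (3pm,7pm,8pm,6pm,5pm,4pm) (3pm,8pm,6pm,7pm,4pm,5pm) (3pm,8pm,6pm,7pm,5pm,4pm) (3pm,8pm,7pm,4pm,6pm,5pm) (3pm,8pm,7pm,5pm,6pm,4pm) (3pm,8pm,7pm,6pm,4pm,5pm) (3pm,8pm,7pm,6pm,5pm,4pm) (4pm,6pm,8pm,3pm,7pm,5pm) (4pm,6pm,8pm,5pm,7pm,3pm) (4pm,7pm,8pm,3pm,6pm,5pm) (4pm,7pm,8pm,5pm,6pm,3pm) (4pm,7pm,8pm,6pm,3pm,5pm) (4pm,7pm,8pm,6pm,5pm,3pm) (4pm,8pm,6pm,7pm,3pm,5pm) (4pm,8pm,6pm,7pm,5pm,3pm) (4pm,8pm,7pm,3pm,6pm,5pm) (4pm,8pm,7pm,5pm,6pm,3pm) (4pm,8pm,7pm,6pm,3pm,5pm) (4pm,8pm,7pm,6pm,5pm,3pm) (5pm,6pm,8pm,3pm,7pm,4pm) (5pm,6pm,8pm,4pm,7pm,3pm) (5pm,7pm,8pm,3pm,6pm,4pm) (5pm,7pm,8pm,4pm,6pm,3pm) (5pm,7pm,8pm,6pm,3pm,4pm) (5pm,7pm,8pm,6pm,4pm,3pm) (5pm,8pm,6pm,7pm,3pm,4pm) (5pm,8pm,6pm,7pm,4pm,3pm) (5pm,8pm,7pm,3pm,6pm,4pm) (5pm,8pm,7pm,4pm,6pm,3pm) (5pm,8pm,7pm,6pm,3pm,4pm) (5pm,8pm,7pm,6pm,4pm,3pm) — 36.
Budget=3pm: (4pm,6pm,8pm,5pm,7pm,2pm) (4pm,7pm,8pm,5pm,6pm,2pm) (4pm,7pm,8pm,6pm,5pm,2pm) (4pm,8pm,6pm,7pm,5pm,2pm) (4pm,8pm,7pm,5pm,6pm,2pm) (4pm,8pm,7pm,6pm,5pm,2pm) (5pm,6pm,8pm,4pm,7pm,2pm) (5pm,7pm,8pm,4pm,6pm,2pm) (5pm,7pm,8pm,6pm,4pm,2pm) (5pm,8pm,6pm,7pm,4pm,2pm) (5pm,8pm,7pm,4pm,6pm,2pm) (5pm,8pm,7pm,6pm,4pm,2pm) — 12.
Summing: 36 + 12 = 48.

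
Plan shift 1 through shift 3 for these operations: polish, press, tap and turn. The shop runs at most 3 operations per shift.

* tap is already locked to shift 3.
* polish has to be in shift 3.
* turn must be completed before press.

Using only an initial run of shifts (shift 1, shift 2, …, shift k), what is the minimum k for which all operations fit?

3

The precedence chain requires at least 2 distinct shifts.
With at most 3 per shift and 4 operations, at least 2 shifts are needed.
polish can't be placed before shift 3, so the schedule must run through at least shift 3.
3 works (last occupied shift: shift 3): for example press=shift 2, turn=shift 1, polish=shift 3, tap=shift 3.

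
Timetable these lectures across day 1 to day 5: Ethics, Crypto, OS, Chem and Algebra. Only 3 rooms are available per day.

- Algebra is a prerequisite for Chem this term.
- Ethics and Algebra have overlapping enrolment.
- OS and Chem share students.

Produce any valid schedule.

Crypto -> day 1, Chem -> day 2, Ethics -> day 2, OS -> day 1, Algebra -> day 1

Checking: Algebra(day 1) before Chem(day 2); OS(day 1) != Chem(day 2); Ethics(day 2) != Algebra(day 1); max 3 per day (cap 3).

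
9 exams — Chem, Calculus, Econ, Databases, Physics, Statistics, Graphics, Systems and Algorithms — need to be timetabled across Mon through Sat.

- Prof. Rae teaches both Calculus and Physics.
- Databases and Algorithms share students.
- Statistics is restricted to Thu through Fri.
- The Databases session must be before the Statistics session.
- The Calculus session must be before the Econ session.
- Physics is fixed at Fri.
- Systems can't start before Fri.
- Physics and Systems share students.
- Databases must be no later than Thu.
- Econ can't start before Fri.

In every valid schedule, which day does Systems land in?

Sat

Systems's window is Fri–Sat.
Physics is fixed at Fri, and Systems can't share a day with Physics.
So Systems must be Sat.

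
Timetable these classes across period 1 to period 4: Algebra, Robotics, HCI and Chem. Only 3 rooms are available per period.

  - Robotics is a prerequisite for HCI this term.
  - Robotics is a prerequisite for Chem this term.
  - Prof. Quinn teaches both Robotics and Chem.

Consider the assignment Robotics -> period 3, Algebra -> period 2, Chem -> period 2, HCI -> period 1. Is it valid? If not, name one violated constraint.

Robotics is a prerequisite for Chem this term — violated.
Robotics is a prerequisite for HCI this term — violated.
Prof. Quinn teaches both Robotics and Chem — holds.
Only 3 rooms are available per period — holds.

No — it violates: Robotics is a prerequisite for HCI this term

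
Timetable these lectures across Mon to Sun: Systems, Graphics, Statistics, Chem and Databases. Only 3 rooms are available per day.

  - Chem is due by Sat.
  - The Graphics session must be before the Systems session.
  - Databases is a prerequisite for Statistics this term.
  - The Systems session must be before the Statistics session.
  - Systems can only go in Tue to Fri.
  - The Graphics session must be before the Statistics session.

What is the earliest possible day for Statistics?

Precedence pushes Statistics to at least Wed.
Statistics at Wed is achievable: Databases=Mon; Systems=Tue; Graphics=Mon; Statistics=Wed; Chem=Mon.

Wed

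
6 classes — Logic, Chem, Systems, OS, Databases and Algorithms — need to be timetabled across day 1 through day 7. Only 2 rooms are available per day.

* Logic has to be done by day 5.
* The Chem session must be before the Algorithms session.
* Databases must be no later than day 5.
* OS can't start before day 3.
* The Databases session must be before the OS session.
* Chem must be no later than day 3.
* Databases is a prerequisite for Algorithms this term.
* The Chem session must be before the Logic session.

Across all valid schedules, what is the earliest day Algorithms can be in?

day 2

Precedence pushes Algorithms to at least day 2.
Algorithms at day 2 is achievable: Algorithms=day 2; Systems=day 3; Databases=day 1; OS=day 3; Chem=day 1; Logic=day 2.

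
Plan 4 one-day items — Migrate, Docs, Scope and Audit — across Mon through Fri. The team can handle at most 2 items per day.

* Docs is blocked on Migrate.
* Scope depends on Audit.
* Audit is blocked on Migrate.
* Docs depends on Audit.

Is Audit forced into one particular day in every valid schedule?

Audit can be Tue (e.g. Migrate -> Mon, Audit -> Tue, Scope -> Wed, Docs -> Wed) or Wed (e.g. Docs -> Thu, Migrate -> Mon, Audit -> Wed, Scope -> Thu).

No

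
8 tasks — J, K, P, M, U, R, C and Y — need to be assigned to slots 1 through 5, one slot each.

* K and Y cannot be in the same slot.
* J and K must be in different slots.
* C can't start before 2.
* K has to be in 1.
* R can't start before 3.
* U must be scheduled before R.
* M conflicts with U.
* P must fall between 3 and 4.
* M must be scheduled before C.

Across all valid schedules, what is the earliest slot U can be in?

Downstream work caps U at 4.
U at 1 is achievable: C -> 3; Y -> 2; M -> 2; J -> 2; R -> 3; P -> 3; U -> 1; K -> 1.

1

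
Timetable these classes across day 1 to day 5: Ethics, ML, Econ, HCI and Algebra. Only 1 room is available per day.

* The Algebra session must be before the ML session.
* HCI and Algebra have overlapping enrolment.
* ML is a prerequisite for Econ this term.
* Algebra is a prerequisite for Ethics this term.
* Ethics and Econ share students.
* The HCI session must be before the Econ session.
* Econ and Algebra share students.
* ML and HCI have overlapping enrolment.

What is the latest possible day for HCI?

day 4

Downstream work caps HCI at day 4.
HCI at day 4 is achievable: Ethics=day 3; HCI=day 4; ML=day 2; Econ=day 5; Algebra=day 1.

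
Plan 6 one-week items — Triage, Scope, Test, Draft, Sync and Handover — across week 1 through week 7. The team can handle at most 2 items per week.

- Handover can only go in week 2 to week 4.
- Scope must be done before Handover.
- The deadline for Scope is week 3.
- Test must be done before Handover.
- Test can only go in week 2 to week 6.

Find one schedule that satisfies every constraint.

Draft=week 2; Triage=week 1; Sync=week 3; Test=week 2; Scope=week 1; Handover=week 3

Checking: Test(week 2) before Handover(week 3); Scope(week 1) before Handover(week 3); Test=week 2 in [week 2,week 6]; Scope=week 1 in [week 1,week 3]; Handover=week 3 in [week 2,week 4]; max 2 per week (cap 2).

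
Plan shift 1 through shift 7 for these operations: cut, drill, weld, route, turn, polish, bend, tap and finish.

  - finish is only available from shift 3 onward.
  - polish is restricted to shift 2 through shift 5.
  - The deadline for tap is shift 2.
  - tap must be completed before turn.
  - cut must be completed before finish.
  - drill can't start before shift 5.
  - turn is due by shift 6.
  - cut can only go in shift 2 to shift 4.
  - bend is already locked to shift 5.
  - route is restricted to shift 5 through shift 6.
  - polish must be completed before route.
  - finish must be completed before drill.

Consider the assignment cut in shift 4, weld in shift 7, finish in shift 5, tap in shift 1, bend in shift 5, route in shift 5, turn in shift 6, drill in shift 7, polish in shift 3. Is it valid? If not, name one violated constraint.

tap must be completed before turn — holds.
turn is due by shift 6 — holds.
polish must be completed before route — holds.
bend is already locked to shift 5 — holds.
cut can only go in shift 2 to shift 4 — holds.
polish is restricted to shift 2 through shift 5 — holds.
drill can't start before shift 5 — holds.
finish must be completed before drill — holds.
route is restricted to shift 5 through shift 6 — holds.
The deadline for tap is shift 2 — holds.
cut must be completed before finish — holds.
finish is only available from shift 3 onward — holds.

Yes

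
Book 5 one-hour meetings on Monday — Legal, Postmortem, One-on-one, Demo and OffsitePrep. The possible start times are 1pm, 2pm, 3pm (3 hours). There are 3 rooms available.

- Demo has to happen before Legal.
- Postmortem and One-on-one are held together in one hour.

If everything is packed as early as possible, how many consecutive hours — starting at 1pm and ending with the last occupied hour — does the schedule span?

The precedence chain requires at least 2 distinct hours.
With at most 3 per hour and 5 meetings, at least 2 hours are needed.
2 works (last occupied hour: 2pm): for example Demo -> 1pm, OffsitePrep -> 2pm, Postmortem -> 1pm, Legal -> 2pm, One-on-one -> 1pm.

2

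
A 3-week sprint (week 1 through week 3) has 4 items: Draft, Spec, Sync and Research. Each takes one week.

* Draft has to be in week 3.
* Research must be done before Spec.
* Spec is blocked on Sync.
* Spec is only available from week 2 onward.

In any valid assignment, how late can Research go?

week 2

Downstream work caps Research at week 2.
Research at week 2 is achievable: Sync -> week 1; Draft -> week 3; Spec -> week 3; Research -> week 2.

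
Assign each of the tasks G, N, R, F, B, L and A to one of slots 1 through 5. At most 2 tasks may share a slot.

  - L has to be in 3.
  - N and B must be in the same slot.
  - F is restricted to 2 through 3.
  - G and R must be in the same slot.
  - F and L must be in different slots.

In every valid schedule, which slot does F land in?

F's window is 2–3.
L is fixed at 3, and F can't share a slot with L.
So F must be 2.

2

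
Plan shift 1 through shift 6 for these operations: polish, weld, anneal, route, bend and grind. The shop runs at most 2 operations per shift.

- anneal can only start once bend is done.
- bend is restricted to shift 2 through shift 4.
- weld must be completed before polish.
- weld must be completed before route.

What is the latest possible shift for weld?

shift 5

Downstream work caps weld at shift 5.
weld at shift 5 is achievable: grind=shift 1, anneal=shift 3, weld=shift 5, route=shift 6, bend=shift 2, polish=shift 6.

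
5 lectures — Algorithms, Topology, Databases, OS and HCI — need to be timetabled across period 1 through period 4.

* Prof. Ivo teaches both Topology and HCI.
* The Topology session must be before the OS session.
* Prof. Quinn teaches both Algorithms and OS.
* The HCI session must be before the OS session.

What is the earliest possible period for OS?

Precedence pushes OS to at least period 2.
OS at period 3 is achievable: Topology=period 1, OS=period 3, Databases=period 1, Algorithms=period 1, HCI=period 2.
Nothing earlier works — the conflict constraints rule out every period before period 3.

period 3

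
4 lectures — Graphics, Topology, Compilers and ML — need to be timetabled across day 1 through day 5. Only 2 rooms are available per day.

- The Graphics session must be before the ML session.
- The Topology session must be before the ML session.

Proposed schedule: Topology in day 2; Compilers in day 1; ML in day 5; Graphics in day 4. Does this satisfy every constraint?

Yes

The Topology session must be before the ML session — holds.
Only 2 rooms are available per day — holds.
The Graphics session must be before the ML session — holds.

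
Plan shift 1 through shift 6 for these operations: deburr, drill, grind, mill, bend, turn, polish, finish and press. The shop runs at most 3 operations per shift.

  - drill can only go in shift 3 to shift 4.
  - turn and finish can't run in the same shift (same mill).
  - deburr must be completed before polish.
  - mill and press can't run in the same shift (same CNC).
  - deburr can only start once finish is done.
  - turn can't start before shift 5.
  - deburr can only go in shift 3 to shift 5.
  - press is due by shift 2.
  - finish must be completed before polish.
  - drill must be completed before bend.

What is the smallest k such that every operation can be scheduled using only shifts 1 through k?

The precedence chain requires at least 3 distinct shifts.
With at most 3 per shift and 9 operations, at least 3 shifts are needed.
turn can't be placed before shift 5, so the schedule must run through at least shift 5.
5 works (last occupied shift: shift 5): for example mill=shift 2, finish=shift 1, deburr=shift 3, press=shift 1, bend=shift 4, drill=shift 3, turn=shift 5, polish=shift 4, grind=shift 1.

5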